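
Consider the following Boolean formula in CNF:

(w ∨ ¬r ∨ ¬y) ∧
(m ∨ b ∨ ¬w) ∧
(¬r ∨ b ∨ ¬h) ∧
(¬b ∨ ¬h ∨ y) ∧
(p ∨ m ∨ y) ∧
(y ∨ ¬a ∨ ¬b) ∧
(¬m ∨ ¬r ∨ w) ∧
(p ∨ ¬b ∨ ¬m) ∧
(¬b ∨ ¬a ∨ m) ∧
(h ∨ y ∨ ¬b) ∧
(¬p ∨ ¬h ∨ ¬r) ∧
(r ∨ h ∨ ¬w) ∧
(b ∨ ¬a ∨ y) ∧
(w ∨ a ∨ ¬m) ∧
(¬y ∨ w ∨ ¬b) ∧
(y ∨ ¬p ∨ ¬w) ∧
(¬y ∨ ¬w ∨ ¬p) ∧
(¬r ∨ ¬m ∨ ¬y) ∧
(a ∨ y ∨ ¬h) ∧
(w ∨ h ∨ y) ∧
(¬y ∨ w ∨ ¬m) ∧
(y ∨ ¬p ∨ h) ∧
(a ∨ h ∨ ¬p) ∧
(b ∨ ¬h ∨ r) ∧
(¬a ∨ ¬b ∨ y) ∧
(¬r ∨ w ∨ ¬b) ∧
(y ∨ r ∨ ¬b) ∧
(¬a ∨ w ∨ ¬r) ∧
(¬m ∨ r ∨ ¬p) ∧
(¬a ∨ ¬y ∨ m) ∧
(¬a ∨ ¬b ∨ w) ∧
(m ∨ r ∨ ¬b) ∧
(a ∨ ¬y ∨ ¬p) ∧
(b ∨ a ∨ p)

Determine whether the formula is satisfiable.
Yes

Yes, the formula is satisfiable.

One satisfying assignment is: r=True, y=True, w=True, a=False, b=True, p=False, m=False, h=False

Verification: With this assignment, all 34 clauses evaluate to true.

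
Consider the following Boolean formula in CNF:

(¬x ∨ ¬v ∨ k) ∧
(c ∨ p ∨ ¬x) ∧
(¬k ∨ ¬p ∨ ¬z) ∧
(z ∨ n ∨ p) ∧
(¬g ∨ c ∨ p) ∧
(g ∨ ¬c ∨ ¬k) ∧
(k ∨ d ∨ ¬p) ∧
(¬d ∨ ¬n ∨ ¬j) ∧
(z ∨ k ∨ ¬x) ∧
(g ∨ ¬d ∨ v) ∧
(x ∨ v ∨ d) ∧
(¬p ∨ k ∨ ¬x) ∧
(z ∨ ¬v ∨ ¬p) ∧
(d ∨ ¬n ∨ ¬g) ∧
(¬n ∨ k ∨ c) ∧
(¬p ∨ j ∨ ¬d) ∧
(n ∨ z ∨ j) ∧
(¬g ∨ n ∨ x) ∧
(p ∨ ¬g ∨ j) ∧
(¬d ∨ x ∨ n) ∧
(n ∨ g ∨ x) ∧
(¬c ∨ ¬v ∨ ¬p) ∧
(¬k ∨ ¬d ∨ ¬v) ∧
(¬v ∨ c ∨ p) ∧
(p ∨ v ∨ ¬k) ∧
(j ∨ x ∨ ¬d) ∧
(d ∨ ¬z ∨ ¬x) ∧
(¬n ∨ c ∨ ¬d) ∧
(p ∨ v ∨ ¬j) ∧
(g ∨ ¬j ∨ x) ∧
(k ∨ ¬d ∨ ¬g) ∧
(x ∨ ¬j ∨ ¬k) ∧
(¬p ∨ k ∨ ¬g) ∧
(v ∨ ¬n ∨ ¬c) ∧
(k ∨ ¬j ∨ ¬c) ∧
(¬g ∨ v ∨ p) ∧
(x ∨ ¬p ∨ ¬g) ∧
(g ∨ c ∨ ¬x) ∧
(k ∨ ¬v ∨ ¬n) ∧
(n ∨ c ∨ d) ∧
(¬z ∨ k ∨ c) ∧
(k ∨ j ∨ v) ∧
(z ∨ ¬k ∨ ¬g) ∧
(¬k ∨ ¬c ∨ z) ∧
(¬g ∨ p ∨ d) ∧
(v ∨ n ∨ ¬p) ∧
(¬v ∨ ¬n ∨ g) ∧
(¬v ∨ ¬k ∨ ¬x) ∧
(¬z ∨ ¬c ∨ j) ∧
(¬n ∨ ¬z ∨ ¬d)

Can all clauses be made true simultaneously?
No

No, the formula is not satisfiable.

No assignment of truth values to the variables can make all 50 clauses true simultaneously.

The formula is UNSAT (unsatisfiable).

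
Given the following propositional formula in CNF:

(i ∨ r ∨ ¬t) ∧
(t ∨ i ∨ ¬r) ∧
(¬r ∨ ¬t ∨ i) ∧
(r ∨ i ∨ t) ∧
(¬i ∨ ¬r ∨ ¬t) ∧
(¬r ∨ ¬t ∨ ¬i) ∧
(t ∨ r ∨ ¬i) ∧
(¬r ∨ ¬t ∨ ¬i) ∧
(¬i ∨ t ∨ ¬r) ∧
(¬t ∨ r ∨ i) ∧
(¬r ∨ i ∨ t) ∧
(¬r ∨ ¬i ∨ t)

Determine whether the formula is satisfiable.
Yes

Yes, the formula is satisfiable.

One satisfying assignment is: t=True, i=True, r=False

Verification: With this assignment, all 12 clauses evaluate to true.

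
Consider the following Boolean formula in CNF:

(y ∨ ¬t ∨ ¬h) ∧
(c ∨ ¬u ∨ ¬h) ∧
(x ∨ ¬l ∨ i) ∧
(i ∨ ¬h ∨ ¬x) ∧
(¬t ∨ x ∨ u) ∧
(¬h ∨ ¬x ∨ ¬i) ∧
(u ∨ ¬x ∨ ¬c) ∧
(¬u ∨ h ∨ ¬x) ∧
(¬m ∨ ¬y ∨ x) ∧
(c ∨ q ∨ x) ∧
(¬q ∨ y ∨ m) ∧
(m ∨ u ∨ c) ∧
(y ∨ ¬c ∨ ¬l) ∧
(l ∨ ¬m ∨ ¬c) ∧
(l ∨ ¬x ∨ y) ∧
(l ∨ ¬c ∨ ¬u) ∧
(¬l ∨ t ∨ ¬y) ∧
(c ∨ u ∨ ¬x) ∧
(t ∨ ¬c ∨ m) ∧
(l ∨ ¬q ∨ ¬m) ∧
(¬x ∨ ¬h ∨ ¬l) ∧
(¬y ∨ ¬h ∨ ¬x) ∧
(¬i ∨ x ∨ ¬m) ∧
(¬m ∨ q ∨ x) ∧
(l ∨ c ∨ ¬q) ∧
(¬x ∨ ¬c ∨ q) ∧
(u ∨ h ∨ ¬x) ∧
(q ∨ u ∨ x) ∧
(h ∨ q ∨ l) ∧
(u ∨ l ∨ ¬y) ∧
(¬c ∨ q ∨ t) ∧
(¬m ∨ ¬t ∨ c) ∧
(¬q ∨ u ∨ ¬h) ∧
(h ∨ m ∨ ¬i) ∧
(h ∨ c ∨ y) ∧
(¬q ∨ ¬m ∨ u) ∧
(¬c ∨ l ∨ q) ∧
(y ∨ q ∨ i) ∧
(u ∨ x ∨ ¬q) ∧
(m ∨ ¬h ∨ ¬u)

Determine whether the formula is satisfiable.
No

No, the formula is not satisfiable.

No assignment of truth values to the variables can make all 40 clauses true simultaneously.

The formula is UNSAT (unsatisfiable).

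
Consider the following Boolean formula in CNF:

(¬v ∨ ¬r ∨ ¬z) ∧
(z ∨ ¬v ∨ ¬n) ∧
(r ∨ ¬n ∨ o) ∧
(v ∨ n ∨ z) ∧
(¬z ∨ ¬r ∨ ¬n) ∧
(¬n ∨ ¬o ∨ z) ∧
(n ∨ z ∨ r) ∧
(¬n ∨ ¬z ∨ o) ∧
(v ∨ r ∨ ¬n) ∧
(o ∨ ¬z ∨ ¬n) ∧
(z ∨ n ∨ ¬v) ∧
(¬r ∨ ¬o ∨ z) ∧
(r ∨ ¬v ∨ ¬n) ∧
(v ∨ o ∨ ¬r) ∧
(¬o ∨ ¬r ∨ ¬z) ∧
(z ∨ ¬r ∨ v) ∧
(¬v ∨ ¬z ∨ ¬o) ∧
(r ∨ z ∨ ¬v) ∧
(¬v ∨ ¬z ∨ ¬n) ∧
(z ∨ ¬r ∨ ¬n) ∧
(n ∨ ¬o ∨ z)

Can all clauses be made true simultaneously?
Yes

Yes, the formula is satisfiable.

One satisfying assignment is: o=False, v=False, z=True, n=False, r=False

Verification: With this assignment, all 21 clauses evaluate to true.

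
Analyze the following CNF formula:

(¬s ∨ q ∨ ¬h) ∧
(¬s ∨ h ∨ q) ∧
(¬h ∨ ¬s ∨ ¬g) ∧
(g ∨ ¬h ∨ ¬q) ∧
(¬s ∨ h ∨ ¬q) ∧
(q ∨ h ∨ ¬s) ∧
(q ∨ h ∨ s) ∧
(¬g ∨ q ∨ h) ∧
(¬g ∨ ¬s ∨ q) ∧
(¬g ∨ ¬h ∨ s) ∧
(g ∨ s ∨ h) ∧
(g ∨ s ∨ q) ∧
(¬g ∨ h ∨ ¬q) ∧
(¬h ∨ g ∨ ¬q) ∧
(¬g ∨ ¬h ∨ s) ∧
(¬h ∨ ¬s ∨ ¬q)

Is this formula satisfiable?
No

No, the formula is not satisfiable.

No assignment of truth values to the variables can make all 16 clauses true simultaneously.

The formula is UNSAT (unsatisfiable).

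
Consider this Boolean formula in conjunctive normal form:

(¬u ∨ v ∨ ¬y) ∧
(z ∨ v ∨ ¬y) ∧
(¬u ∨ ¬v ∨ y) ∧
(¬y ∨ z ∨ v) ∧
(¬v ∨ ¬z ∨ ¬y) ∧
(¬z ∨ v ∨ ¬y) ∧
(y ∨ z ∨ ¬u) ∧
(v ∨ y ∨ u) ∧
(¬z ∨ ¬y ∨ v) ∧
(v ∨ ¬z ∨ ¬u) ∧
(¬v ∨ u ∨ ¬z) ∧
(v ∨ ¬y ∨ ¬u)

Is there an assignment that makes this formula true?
Yes

Yes, the formula is satisfiable.

One satisfying assignment is: z=False, v=True, y=False, u=False

Verification: With this assignment, all 12 clauses evaluate to true.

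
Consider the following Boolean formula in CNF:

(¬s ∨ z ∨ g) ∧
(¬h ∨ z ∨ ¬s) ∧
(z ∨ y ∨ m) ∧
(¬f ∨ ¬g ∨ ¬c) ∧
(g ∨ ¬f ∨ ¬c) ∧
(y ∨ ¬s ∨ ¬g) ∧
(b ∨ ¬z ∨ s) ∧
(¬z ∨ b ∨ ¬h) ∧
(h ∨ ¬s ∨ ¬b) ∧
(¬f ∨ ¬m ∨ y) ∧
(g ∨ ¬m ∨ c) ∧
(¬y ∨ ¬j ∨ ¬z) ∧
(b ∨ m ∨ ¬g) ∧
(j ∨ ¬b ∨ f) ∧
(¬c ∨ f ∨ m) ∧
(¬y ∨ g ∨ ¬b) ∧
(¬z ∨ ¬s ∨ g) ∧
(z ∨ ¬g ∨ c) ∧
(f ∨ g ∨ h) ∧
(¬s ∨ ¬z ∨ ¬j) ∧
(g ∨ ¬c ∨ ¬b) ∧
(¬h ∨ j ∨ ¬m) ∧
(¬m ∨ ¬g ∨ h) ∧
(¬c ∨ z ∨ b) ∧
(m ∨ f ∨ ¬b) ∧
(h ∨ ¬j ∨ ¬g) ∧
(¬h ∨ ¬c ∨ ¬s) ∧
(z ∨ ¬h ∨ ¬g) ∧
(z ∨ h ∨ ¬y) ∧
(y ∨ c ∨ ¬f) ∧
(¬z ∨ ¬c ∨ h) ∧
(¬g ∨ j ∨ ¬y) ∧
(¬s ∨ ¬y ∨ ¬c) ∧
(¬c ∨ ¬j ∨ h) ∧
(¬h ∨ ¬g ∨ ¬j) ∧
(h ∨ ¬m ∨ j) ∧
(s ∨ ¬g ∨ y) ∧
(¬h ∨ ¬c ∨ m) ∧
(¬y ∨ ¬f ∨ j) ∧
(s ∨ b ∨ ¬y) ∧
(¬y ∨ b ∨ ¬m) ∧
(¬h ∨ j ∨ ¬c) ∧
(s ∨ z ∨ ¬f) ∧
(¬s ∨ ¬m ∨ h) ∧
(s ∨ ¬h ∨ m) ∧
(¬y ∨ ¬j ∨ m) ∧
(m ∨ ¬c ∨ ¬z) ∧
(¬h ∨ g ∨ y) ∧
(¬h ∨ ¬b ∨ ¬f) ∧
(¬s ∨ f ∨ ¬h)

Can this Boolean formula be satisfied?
No

No, the formula is not satisfiable.

No assignment of truth values to the variables can make all 50 clauses true simultaneously.

The formula is UNSAT (unsatisfiable).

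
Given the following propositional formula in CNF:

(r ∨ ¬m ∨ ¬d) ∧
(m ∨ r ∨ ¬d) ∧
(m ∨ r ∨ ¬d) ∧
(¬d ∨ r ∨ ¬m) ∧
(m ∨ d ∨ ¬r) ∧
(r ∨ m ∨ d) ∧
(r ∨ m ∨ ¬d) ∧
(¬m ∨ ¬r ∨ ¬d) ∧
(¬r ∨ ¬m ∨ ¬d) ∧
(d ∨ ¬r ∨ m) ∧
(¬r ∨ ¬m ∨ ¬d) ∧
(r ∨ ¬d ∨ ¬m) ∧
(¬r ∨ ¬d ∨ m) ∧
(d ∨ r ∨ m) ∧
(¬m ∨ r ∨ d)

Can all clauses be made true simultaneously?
Yes

Yes, the formula is satisfiable.

One satisfying assignment is: d=False, m=True, r=True

Verification: With this assignment, all 15 clauses evaluate to true.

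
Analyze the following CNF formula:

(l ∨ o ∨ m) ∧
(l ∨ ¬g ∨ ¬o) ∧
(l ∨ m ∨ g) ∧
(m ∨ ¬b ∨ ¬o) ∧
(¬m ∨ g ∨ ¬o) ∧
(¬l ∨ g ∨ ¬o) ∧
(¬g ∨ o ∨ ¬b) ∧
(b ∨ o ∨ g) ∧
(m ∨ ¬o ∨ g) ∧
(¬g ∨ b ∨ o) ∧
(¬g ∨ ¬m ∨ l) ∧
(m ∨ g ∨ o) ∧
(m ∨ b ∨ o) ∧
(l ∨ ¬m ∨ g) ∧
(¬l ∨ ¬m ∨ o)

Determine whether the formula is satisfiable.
Yes

Yes, the formula is satisfiable.

One satisfying assignment is: g=True, o=True, b=False, l=True, m=False

Verification: With this assignment, all 15 clauses evaluate to true.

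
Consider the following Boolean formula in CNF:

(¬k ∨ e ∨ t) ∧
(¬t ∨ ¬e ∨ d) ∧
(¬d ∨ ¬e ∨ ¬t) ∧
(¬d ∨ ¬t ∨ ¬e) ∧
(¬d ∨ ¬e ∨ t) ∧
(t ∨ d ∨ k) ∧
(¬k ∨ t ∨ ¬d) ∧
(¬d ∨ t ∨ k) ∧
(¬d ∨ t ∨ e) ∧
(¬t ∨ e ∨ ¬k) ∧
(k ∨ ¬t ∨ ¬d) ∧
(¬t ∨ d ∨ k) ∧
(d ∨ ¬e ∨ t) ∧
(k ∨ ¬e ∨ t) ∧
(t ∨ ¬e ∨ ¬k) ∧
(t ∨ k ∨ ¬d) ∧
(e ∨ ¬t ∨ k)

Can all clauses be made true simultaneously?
No

No, the formula is not satisfiable.

No assignment of truth values to the variables can make all 17 clauses true simultaneously.

The formula is UNSAT (unsatisfiable).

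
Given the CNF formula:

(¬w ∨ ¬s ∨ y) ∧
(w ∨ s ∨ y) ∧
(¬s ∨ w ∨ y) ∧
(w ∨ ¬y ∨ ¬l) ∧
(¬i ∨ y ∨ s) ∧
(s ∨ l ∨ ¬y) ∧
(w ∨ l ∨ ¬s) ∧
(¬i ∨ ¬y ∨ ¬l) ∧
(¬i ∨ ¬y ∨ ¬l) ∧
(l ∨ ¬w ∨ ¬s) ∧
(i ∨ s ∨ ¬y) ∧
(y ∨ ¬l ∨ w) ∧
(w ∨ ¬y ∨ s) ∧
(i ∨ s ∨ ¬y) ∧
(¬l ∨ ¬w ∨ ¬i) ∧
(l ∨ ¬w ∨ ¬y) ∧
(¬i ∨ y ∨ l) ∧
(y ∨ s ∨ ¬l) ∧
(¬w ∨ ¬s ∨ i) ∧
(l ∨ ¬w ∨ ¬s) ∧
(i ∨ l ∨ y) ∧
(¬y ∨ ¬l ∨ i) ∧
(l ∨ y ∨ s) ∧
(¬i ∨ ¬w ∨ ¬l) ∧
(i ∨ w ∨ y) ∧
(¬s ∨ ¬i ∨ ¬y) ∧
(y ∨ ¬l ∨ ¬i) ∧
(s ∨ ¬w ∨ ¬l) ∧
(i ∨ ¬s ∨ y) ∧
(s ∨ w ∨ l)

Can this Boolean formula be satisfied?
No

No, the formula is not satisfiable.

No assignment of truth values to the variables can make all 30 clauses true simultaneously.

The formula is UNSAT (unsatisfiable).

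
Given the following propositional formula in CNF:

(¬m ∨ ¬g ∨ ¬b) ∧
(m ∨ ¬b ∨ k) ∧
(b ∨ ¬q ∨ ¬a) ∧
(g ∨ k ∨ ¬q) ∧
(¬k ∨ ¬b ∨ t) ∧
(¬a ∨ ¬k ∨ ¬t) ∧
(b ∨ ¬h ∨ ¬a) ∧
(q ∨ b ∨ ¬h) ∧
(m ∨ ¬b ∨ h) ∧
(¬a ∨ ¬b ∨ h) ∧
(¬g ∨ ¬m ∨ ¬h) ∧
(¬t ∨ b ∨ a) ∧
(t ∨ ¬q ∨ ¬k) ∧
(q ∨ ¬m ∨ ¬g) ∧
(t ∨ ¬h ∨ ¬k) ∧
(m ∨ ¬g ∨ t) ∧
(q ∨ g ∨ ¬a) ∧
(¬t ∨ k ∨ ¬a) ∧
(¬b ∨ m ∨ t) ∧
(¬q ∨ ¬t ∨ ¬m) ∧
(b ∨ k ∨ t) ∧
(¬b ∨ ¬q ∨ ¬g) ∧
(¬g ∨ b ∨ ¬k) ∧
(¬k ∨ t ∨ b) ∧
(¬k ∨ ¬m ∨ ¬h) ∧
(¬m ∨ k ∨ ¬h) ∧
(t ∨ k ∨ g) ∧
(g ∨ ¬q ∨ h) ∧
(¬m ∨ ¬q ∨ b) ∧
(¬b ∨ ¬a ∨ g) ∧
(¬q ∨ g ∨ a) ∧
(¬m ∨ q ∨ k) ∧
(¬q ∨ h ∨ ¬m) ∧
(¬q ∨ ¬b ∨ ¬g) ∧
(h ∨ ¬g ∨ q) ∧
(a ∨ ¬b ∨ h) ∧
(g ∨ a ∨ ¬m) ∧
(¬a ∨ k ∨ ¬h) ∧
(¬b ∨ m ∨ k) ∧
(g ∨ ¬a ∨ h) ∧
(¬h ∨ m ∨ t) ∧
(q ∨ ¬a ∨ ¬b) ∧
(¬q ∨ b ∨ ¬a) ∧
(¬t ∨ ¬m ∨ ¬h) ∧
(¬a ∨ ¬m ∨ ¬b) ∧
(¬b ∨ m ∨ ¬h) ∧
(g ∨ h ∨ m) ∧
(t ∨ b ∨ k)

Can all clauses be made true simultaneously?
No

No, the formula is not satisfiable.

No assignment of truth values to the variables can make all 48 clauses true simultaneously.

The formula is UNSAT (unsatisfiable).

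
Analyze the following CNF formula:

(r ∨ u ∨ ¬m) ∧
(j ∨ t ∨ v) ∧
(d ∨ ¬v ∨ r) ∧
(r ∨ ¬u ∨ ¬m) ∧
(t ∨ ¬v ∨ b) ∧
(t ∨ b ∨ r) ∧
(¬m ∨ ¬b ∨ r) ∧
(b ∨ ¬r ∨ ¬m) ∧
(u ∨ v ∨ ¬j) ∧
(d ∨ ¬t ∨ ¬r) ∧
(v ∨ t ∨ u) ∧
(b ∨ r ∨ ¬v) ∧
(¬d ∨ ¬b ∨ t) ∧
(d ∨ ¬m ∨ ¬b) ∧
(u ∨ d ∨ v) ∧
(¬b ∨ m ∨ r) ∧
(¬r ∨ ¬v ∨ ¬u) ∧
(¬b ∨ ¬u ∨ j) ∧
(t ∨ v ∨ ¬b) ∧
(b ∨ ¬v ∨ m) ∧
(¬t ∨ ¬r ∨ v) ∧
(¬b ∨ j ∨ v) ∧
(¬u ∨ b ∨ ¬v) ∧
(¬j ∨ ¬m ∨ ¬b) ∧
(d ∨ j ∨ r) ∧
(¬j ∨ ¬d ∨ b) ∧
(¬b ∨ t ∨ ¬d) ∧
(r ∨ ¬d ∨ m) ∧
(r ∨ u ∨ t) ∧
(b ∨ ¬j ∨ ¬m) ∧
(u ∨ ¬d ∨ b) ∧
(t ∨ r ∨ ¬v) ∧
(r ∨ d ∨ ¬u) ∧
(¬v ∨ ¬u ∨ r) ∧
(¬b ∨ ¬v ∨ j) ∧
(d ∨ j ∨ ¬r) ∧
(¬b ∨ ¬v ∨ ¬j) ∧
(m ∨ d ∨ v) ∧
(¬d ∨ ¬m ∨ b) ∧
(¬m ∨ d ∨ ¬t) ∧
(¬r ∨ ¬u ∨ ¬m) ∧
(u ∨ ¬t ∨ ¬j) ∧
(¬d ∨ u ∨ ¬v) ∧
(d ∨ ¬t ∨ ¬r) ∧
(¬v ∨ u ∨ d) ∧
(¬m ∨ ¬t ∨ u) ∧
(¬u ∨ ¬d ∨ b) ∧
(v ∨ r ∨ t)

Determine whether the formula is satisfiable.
No

No, the formula is not satisfiable.

No assignment of truth values to the variables can make all 48 clauses true simultaneously.

The formula is UNSAT (unsatisfiable).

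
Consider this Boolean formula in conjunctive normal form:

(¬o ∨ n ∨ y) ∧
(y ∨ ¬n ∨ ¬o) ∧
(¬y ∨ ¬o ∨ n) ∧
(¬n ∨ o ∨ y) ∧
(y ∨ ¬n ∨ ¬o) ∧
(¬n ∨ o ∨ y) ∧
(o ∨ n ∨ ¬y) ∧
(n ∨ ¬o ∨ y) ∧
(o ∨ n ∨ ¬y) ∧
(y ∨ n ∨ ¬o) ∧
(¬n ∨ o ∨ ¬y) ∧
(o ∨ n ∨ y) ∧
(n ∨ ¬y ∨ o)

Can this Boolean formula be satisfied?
Yes

Yes, the formula is satisfiable.

One satisfying assignment is: n=True, y=True, o=True

Verification: With this assignment, all 13 clauses evaluate to true.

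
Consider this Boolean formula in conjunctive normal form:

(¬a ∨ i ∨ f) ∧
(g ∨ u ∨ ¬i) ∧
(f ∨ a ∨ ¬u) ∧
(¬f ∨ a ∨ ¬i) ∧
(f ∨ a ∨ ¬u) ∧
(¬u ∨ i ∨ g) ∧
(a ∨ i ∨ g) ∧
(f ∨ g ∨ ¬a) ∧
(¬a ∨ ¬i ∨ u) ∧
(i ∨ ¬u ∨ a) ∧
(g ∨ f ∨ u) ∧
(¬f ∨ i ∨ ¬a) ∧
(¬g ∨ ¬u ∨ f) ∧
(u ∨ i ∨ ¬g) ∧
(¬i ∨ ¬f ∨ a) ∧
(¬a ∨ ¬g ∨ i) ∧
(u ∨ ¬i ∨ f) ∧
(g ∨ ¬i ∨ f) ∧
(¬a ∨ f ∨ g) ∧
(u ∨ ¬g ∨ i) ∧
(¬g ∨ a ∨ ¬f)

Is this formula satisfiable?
Yes

Yes, the formula is satisfiable.

One satisfying assignment is: a=True, i=True, g=False, f=True, u=True

Verification: With this assignment, all 21 clauses evaluate to true.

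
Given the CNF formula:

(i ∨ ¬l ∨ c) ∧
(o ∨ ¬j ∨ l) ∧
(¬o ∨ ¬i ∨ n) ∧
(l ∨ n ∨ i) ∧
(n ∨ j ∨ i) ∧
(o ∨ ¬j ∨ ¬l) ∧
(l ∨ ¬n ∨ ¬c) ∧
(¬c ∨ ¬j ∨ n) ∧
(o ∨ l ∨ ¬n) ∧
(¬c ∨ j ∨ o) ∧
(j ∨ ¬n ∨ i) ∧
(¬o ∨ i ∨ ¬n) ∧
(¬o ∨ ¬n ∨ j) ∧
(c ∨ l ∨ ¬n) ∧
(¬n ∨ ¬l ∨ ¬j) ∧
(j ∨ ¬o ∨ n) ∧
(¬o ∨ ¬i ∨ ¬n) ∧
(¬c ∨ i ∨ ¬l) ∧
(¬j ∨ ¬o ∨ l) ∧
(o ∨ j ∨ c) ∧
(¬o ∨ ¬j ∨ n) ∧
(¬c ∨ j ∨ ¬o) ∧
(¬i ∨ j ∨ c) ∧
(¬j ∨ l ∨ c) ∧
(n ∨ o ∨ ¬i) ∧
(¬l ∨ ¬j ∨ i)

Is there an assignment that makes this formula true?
No

No, the formula is not satisfiable.

No assignment of truth values to the variables can make all 26 clauses true simultaneously.

The formula is UNSAT (unsatisfiable).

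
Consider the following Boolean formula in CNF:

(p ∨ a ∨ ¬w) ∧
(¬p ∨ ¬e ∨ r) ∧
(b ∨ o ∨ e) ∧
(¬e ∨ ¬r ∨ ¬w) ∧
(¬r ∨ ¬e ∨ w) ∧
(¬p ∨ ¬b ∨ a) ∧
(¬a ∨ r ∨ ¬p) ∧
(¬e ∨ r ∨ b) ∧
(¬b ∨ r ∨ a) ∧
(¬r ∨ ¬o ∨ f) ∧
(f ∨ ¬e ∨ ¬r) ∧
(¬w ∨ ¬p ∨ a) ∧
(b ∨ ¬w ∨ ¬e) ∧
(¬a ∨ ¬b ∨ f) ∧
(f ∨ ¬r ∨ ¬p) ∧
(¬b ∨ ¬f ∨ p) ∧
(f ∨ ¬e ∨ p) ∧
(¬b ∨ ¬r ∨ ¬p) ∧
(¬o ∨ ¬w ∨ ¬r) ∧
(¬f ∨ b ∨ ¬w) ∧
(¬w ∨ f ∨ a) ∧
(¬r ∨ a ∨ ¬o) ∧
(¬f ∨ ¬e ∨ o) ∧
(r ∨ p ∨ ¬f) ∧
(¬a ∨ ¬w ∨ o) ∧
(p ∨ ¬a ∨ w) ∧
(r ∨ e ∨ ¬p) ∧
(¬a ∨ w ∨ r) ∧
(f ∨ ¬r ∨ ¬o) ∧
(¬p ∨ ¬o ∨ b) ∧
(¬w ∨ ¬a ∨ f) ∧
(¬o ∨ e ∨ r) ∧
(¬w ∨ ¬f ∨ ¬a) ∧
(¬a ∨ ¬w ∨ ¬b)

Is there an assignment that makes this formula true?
Yes

Yes, the formula is satisfiable.

One satisfying assignment is: e=False, b=True, f=False, a=False, r=True, w=False, p=False, o=False

Verification: With this assignment, all 34 clauses evaluate to true.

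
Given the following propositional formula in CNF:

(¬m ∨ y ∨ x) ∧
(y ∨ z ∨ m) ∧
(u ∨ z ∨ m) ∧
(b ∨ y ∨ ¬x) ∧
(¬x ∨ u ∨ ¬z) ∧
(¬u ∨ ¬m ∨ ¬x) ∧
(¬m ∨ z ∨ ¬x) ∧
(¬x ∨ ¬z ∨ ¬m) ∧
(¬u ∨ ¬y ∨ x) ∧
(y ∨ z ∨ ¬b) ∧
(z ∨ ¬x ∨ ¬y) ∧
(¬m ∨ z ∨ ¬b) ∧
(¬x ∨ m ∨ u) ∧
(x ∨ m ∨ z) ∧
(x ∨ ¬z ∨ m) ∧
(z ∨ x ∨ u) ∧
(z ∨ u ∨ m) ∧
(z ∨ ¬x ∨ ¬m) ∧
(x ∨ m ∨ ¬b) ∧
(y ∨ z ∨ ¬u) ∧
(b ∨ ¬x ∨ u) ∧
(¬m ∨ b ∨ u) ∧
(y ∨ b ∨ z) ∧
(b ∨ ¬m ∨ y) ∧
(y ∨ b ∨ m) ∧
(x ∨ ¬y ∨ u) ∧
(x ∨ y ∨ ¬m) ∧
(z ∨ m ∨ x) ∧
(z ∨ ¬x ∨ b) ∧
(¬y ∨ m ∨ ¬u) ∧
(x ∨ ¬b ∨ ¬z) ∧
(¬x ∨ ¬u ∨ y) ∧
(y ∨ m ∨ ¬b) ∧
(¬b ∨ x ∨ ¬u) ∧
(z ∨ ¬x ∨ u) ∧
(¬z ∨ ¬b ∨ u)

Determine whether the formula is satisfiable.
No

No, the formula is not satisfiable.

No assignment of truth values to the variables can make all 36 clauses true simultaneously.

The formula is UNSAT (unsatisfiable).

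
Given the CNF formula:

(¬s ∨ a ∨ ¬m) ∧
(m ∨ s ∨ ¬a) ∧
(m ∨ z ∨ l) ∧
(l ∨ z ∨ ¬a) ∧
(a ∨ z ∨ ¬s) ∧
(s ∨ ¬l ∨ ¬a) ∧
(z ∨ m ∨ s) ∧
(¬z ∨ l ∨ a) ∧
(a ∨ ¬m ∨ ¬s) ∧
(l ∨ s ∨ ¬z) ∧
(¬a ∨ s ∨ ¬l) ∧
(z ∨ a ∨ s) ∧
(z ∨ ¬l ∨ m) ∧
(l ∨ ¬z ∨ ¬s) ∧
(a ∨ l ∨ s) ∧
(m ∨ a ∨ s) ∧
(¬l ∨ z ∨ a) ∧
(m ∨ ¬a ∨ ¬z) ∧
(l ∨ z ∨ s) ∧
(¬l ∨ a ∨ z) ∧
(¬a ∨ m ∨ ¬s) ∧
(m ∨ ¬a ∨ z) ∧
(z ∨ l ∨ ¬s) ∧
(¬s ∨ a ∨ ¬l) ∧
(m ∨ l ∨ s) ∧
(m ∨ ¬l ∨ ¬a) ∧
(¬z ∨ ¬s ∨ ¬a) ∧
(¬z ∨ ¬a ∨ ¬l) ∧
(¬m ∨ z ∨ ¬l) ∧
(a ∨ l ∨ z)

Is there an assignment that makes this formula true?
Yes

Yes, the formula is satisfiable.

One satisfying assignment is: l=True, a=False, s=False, m=True, z=True

Verification: With this assignment, all 30 clauses evaluate to true.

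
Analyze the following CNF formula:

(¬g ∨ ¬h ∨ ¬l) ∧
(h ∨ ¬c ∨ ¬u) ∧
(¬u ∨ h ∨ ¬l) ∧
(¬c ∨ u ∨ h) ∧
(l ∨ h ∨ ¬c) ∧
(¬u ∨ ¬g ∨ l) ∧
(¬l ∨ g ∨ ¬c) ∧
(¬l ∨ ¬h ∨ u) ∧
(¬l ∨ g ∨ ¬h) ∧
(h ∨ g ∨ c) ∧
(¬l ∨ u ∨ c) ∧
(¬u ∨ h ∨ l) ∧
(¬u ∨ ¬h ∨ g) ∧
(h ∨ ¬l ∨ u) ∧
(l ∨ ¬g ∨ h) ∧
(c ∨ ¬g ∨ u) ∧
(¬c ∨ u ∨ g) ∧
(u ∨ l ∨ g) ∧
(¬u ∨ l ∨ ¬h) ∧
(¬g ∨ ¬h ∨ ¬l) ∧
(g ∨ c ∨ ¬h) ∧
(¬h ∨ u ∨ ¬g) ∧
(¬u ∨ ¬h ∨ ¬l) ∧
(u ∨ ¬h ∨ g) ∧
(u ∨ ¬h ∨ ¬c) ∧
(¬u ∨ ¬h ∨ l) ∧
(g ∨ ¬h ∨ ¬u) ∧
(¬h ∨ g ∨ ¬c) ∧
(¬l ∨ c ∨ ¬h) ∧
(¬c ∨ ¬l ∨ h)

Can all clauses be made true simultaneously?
No

No, the formula is not satisfiable.

No assignment of truth values to the variables can make all 30 clauses true simultaneously.

The formula is UNSAT (unsatisfiable).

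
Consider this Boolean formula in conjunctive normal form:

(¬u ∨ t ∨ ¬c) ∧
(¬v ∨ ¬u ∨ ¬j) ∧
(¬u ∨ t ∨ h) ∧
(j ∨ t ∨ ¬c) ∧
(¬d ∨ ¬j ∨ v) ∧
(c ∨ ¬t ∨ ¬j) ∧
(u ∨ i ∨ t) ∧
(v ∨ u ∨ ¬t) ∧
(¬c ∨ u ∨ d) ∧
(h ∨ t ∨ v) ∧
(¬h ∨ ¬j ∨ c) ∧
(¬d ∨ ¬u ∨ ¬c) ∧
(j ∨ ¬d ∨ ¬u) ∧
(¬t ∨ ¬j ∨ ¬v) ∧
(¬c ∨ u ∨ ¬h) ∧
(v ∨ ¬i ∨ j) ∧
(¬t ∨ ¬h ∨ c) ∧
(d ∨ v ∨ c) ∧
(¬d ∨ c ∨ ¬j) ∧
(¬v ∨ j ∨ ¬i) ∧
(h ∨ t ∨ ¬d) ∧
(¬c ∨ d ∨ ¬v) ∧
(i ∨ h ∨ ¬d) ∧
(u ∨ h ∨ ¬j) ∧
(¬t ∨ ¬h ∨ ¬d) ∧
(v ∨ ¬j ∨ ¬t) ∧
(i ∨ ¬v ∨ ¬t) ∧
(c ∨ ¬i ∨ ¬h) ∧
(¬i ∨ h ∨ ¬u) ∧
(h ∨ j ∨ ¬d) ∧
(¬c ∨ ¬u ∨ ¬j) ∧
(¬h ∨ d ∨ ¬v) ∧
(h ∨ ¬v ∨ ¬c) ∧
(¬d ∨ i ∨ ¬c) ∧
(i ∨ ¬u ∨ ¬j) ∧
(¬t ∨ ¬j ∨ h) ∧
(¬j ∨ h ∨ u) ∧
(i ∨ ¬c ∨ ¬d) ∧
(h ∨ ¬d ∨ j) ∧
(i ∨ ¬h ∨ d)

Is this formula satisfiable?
Yes

Yes, the formula is satisfiable.

One satisfying assignment is: t=True, c=True, j=False, u=True, i=False, d=False, h=False, v=False

Verification: With this assignment, all 40 clauses evaluate to true.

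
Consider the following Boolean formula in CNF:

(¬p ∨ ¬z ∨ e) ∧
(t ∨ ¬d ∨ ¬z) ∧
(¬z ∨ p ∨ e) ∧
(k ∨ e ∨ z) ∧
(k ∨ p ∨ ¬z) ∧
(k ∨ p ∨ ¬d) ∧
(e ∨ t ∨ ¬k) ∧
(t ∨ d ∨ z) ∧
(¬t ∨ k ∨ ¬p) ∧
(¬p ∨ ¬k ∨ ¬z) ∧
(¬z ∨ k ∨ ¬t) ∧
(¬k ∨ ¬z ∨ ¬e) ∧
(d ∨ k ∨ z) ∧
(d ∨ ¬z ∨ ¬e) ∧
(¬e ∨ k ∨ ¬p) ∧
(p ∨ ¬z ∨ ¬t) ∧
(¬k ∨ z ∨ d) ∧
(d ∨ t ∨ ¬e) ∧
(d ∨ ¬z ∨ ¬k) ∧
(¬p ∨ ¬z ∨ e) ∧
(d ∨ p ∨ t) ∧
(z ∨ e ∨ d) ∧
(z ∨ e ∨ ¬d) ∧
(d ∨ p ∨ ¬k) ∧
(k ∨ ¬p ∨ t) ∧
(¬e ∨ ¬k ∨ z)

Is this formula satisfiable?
No

No, the formula is not satisfiable.

No assignment of truth values to the variables can make all 26 clauses true simultaneously.

The formula is UNSAT (unsatisfiable).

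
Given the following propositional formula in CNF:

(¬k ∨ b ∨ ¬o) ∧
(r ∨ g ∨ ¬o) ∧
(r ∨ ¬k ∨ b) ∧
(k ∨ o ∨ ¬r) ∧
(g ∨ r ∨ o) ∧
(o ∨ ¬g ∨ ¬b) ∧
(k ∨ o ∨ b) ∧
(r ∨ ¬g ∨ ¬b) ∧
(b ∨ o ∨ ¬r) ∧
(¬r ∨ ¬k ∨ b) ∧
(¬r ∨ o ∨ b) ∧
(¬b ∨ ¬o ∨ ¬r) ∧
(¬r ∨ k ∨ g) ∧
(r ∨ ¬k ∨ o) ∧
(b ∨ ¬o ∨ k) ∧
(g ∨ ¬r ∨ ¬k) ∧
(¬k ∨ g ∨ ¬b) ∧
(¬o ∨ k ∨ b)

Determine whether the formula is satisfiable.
No

No, the formula is not satisfiable.

No assignment of truth values to the variables can make all 18 clauses true simultaneously.

The formula is UNSAT (unsatisfiable).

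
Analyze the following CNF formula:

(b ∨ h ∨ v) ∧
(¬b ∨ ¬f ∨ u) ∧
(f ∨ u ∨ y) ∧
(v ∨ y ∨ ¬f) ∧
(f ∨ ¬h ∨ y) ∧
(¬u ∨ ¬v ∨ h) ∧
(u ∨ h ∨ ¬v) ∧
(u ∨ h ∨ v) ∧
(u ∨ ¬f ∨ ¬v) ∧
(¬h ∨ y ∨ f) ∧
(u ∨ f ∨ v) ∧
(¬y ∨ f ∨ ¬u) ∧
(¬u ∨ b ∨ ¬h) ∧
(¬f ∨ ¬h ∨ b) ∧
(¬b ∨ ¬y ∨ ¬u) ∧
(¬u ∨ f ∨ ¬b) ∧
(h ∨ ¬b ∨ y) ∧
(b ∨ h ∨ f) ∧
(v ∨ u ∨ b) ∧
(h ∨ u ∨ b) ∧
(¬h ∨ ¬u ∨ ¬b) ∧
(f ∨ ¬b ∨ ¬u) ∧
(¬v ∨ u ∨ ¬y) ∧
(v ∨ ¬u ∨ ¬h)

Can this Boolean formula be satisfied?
No

No, the formula is not satisfiable.

No assignment of truth values to the variables can make all 24 clauses true simultaneously.

The formula is UNSAT (unsatisfiable).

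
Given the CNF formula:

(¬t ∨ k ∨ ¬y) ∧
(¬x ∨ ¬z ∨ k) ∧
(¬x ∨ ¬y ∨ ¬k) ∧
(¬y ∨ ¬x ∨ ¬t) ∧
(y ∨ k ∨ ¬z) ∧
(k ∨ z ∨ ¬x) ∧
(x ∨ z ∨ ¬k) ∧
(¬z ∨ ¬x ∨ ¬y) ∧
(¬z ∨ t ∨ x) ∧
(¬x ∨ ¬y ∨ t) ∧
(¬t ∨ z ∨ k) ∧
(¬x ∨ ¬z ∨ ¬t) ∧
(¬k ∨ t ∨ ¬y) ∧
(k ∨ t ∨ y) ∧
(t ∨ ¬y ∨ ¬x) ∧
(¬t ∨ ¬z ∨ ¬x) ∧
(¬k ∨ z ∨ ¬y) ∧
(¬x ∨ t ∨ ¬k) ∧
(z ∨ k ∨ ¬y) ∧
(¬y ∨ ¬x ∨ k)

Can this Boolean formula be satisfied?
Yes

Yes, the formula is satisfiable.

One satisfying assignment is: t=True, z=False, y=False, k=True, x=True

Verification: With this assignment, all 20 clauses evaluate to true.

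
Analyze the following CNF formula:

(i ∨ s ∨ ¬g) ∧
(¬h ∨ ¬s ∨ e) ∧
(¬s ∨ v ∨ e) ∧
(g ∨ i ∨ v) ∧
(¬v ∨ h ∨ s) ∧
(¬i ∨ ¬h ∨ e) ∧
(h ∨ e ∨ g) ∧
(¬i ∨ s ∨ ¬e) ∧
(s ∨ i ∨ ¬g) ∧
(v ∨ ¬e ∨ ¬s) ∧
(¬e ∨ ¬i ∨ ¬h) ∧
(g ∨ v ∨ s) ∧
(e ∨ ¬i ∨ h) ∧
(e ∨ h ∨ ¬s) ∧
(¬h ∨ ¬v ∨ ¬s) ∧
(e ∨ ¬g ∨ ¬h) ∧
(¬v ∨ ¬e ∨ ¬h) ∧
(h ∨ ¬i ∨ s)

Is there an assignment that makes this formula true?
Yes

Yes, the formula is satisfiable.

One satisfying assignment is: i=False, g=False, e=False, h=True, s=False, v=True

Verification: With this assignment, all 18 clauses evaluate to true.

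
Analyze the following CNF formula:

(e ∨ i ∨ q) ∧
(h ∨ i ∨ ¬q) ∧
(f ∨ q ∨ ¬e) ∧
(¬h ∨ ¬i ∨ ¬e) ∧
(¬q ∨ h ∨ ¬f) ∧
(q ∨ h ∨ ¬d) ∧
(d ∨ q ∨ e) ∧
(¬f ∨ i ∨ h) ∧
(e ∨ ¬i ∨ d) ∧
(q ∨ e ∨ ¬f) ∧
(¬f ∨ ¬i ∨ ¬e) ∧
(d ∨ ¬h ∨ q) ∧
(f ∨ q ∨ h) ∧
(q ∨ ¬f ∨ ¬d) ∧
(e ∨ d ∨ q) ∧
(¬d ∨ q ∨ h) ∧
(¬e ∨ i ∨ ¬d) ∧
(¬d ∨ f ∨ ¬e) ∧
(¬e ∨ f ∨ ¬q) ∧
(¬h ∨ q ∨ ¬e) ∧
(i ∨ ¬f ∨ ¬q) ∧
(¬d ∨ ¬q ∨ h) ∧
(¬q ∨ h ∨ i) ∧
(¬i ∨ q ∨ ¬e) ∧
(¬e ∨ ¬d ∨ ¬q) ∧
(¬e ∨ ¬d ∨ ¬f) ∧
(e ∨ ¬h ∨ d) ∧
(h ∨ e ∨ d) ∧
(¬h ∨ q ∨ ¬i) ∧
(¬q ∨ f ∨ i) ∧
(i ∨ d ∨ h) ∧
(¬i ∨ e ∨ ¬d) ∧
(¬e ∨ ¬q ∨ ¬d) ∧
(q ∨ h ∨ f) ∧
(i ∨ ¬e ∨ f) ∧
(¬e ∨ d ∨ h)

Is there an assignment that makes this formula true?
No

No, the formula is not satisfiable.

No assignment of truth values to the variables can make all 36 clauses true simultaneously.

The formula is UNSAT (unsatisfiable).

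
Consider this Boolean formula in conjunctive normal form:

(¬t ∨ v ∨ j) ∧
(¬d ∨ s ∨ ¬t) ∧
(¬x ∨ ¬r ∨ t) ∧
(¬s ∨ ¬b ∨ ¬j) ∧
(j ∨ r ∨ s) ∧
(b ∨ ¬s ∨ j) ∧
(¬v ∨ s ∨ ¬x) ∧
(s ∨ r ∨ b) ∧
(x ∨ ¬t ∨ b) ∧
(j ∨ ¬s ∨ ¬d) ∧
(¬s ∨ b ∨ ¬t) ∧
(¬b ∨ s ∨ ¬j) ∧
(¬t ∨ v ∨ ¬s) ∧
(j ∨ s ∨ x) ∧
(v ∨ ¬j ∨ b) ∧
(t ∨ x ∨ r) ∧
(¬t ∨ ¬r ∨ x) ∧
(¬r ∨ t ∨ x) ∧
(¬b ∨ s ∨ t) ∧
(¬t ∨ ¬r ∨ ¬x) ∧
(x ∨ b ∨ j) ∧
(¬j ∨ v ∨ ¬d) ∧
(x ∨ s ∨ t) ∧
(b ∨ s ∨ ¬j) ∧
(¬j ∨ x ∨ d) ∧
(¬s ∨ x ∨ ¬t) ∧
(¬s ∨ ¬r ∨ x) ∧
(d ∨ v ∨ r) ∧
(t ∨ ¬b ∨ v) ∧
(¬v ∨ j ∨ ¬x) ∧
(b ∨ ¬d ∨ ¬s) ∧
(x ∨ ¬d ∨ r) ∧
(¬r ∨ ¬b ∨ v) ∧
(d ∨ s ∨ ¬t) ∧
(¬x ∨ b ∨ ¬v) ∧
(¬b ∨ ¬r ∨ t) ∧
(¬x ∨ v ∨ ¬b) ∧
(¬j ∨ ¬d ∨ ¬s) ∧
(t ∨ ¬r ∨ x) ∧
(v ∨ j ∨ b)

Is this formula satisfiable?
No

No, the formula is not satisfiable.

No assignment of truth values to the variables can make all 40 clauses true simultaneously.

The formula is UNSAT (unsatisfiable).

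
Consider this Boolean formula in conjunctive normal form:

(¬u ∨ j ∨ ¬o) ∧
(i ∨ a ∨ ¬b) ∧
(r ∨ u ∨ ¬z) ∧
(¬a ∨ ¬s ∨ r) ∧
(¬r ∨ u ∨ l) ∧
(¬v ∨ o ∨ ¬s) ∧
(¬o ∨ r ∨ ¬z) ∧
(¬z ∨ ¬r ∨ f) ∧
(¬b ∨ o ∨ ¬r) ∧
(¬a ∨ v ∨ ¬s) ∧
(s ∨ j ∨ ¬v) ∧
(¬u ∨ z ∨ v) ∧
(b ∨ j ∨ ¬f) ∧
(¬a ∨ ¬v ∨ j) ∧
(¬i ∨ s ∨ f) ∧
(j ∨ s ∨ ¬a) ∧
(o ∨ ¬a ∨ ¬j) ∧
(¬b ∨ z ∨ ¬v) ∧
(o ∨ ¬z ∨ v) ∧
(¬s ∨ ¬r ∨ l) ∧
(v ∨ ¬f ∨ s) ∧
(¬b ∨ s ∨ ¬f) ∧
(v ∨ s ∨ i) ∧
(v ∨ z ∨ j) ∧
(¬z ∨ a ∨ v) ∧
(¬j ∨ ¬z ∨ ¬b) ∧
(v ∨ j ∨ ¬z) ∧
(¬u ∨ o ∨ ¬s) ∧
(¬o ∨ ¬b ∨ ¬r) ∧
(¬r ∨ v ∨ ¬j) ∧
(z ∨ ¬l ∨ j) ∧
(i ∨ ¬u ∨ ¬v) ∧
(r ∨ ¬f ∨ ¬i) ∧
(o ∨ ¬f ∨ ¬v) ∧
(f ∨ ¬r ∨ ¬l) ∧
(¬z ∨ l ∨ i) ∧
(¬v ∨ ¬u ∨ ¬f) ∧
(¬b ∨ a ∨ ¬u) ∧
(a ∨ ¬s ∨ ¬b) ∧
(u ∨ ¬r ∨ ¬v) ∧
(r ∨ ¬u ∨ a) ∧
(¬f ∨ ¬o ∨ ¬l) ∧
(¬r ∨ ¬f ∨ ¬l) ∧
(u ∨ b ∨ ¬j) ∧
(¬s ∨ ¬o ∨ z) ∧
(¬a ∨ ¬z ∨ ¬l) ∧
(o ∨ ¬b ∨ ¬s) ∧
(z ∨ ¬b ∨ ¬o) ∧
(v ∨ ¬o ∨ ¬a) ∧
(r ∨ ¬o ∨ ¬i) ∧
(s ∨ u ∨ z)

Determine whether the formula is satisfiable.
No

No, the formula is not satisfiable.

No assignment of truth values to the variables can make all 51 clauses true simultaneously.

The formula is UNSAT (unsatisfiable).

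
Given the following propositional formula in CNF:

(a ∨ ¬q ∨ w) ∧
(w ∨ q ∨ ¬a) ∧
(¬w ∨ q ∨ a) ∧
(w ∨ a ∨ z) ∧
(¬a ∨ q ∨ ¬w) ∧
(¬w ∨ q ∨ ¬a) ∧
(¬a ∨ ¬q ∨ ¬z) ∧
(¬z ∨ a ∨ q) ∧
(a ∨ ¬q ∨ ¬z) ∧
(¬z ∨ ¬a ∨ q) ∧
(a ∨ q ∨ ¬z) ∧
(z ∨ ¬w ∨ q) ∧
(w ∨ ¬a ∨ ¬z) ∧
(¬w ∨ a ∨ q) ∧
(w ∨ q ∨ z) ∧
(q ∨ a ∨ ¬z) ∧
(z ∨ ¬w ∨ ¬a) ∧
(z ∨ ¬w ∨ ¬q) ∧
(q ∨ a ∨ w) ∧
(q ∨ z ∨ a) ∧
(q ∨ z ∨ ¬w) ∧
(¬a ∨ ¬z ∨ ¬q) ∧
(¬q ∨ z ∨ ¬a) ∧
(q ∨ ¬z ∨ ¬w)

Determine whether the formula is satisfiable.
No

No, the formula is not satisfiable.

No assignment of truth values to the variables can make all 24 clauses true simultaneously.

The formula is UNSAT (unsatisfiable).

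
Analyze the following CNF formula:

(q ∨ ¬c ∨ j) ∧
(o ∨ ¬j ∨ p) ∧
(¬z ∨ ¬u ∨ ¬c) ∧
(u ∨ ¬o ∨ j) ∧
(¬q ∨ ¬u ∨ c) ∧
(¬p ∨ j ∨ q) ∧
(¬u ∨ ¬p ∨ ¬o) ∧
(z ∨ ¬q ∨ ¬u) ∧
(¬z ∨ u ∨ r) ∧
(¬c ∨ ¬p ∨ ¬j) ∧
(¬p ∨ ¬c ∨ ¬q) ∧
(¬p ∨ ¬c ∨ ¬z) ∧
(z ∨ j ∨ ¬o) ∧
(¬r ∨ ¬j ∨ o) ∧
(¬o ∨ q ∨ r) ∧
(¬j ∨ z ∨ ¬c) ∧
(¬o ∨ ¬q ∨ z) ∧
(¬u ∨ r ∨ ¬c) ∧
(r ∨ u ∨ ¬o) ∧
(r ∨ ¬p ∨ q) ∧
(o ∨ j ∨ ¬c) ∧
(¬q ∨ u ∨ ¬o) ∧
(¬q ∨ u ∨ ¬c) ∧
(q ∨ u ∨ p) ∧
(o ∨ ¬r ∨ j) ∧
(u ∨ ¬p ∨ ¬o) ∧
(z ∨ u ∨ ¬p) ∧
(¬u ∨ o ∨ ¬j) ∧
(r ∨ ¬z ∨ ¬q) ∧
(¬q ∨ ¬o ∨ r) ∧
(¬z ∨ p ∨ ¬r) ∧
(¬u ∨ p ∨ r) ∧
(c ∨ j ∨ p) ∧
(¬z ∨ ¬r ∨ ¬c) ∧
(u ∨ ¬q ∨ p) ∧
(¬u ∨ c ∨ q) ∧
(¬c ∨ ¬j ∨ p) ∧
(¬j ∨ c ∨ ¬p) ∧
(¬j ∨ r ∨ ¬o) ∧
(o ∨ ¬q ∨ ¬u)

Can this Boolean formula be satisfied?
No

No, the formula is not satisfiable.

No assignment of truth values to the variables can make all 40 clauses true simultaneously.

The formula is UNSAT (unsatisfiable).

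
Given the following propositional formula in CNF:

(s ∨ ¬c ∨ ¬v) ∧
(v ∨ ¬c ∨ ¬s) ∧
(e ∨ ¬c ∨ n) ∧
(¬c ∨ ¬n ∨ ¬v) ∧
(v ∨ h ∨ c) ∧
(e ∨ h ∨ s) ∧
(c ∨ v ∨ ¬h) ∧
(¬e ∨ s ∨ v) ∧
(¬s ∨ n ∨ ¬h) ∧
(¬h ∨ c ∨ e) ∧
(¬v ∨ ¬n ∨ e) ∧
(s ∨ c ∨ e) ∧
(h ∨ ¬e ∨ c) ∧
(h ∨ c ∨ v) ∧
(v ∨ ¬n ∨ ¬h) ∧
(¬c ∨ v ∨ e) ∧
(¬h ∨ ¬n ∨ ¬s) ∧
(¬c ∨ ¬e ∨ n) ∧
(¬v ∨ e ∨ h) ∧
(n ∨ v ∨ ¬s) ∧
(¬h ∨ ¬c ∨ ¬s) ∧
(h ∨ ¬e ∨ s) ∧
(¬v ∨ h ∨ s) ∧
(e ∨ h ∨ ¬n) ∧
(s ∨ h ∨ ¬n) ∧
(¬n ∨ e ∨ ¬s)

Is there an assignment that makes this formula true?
Yes

Yes, the formula is satisfiable.

One satisfying assignment is: h=True, c=False, v=True, n=False, e=True, s=False

Verification: With this assignment, all 26 clauses evaluate to true.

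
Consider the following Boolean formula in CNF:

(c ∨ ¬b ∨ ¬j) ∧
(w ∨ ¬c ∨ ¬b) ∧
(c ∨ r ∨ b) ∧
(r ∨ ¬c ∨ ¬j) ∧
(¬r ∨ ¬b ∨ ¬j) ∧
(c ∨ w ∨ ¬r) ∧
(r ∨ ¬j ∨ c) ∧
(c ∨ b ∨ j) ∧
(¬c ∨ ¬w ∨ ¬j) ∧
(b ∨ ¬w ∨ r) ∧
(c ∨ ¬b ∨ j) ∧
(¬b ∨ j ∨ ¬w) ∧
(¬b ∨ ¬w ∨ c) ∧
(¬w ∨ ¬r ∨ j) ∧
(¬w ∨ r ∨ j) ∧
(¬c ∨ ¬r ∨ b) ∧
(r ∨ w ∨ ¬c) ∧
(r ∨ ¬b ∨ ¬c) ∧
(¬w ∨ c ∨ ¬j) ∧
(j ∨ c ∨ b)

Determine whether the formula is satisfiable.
No

No, the formula is not satisfiable.

No assignment of truth values to the variables can make all 20 clauses true simultaneously.

The formula is UNSAT (unsatisfiable).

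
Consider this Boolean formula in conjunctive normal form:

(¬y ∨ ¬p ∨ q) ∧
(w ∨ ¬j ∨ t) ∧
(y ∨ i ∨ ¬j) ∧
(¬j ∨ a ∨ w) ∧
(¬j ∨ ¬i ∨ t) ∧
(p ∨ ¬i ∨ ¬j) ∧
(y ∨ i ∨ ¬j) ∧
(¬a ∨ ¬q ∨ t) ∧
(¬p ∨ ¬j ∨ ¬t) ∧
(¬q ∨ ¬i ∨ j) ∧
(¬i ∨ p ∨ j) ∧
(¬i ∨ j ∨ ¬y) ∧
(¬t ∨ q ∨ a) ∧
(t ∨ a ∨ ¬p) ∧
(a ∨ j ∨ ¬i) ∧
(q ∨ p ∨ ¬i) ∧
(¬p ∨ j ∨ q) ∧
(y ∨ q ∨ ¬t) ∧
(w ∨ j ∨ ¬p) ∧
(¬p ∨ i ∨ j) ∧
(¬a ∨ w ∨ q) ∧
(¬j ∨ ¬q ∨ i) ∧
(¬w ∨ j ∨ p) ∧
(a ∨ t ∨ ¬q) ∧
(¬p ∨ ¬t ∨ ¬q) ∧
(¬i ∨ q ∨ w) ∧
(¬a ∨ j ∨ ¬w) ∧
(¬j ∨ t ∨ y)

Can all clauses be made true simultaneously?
Yes

Yes, the formula is satisfiable.

One satisfying assignment is: i=False, w=False, a=False, y=False, t=False, p=False, j=False, q=False

Verification: With this assignment, all 28 clauses evaluate to true.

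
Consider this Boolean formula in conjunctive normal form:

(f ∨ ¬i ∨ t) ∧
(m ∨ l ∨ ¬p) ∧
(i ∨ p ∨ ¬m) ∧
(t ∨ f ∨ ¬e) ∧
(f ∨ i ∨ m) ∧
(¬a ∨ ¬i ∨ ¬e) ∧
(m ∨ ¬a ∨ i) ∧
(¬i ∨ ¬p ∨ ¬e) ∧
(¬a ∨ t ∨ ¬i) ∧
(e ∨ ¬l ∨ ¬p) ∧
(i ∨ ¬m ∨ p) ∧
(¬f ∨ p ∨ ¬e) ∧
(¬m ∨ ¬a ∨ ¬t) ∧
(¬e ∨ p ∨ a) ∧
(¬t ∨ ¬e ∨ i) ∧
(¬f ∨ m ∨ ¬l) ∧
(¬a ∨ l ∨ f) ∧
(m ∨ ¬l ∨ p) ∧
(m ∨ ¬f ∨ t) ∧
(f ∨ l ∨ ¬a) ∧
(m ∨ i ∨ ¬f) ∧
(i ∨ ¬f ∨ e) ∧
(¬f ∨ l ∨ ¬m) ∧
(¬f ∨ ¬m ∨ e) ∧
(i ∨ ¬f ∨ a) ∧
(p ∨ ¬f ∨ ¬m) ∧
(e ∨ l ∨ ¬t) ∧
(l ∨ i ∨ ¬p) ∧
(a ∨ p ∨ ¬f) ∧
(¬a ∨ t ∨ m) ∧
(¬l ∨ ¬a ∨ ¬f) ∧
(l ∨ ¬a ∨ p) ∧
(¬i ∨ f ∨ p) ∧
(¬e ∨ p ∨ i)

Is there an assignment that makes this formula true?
No

No, the formula is not satisfiable.

No assignment of truth values to the variables can make all 34 clauses true simultaneously.

The formula is UNSAT (unsatisfiable).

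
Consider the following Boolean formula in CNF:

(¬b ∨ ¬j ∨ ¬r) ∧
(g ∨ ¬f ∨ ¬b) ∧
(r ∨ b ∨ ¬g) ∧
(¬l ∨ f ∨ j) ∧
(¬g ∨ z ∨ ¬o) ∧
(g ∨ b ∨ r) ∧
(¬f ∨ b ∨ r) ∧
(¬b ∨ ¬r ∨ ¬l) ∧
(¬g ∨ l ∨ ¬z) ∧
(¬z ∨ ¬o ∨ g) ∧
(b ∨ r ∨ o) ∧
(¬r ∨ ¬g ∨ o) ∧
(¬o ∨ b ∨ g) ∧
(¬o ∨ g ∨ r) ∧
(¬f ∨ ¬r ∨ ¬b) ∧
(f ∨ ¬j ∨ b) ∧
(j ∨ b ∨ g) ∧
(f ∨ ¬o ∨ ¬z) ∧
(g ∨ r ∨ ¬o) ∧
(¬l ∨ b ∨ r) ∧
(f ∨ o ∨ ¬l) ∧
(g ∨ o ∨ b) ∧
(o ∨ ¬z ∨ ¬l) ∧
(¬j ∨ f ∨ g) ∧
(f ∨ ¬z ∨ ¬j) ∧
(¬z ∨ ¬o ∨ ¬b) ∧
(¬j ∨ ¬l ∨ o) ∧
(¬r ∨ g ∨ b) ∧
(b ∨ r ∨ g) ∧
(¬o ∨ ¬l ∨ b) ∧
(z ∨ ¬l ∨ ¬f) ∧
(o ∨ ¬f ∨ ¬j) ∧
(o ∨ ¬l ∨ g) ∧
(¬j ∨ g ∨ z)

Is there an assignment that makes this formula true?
Yes

Yes, the formula is satisfiable.

One satisfying assignment is: z=False, o=False, j=False, g=False, f=False, l=False, r=False, b=True

Verification: With this assignment, all 34 clauses evaluate to true.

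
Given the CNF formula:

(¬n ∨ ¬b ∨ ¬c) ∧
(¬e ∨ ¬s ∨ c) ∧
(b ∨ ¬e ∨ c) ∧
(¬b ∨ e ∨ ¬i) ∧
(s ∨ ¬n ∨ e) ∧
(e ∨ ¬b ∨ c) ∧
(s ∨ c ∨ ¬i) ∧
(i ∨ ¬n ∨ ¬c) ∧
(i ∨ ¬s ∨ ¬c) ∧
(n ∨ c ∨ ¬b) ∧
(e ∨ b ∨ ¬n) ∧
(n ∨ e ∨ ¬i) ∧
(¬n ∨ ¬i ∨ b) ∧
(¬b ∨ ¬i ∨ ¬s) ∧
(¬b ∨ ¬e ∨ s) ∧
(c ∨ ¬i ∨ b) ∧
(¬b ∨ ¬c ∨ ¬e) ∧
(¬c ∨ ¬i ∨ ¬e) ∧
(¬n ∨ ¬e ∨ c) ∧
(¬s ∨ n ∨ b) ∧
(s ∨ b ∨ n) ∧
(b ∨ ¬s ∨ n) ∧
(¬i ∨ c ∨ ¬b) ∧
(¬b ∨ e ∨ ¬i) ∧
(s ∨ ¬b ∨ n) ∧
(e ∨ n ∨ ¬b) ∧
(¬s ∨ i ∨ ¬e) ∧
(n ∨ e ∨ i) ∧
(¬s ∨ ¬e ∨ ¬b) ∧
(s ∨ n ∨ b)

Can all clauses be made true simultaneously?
No

No, the formula is not satisfiable.

No assignment of truth values to the variables can make all 30 clauses true simultaneously.

The formula is UNSAT (unsatisfiable).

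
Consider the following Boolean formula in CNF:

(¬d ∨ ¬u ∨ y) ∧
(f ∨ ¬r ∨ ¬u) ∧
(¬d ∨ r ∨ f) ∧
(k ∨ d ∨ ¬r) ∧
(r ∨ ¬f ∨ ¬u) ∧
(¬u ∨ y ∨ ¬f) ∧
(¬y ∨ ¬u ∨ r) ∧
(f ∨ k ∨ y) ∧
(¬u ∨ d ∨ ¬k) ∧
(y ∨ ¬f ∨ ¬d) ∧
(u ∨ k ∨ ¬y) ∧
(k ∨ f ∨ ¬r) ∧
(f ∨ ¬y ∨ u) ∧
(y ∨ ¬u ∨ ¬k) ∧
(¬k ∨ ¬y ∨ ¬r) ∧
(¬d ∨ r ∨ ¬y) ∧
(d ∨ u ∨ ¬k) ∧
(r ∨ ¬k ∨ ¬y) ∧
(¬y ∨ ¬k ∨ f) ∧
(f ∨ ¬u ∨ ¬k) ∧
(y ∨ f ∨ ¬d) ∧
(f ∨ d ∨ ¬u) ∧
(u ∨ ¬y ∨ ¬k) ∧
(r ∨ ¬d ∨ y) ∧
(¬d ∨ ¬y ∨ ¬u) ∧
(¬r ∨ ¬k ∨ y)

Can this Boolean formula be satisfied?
Yes

Yes, the formula is satisfiable.

One satisfying assignment is: f=True, y=False, k=False, d=False, u=False, r=False

Verification: With this assignment, all 26 clauses evaluate to true.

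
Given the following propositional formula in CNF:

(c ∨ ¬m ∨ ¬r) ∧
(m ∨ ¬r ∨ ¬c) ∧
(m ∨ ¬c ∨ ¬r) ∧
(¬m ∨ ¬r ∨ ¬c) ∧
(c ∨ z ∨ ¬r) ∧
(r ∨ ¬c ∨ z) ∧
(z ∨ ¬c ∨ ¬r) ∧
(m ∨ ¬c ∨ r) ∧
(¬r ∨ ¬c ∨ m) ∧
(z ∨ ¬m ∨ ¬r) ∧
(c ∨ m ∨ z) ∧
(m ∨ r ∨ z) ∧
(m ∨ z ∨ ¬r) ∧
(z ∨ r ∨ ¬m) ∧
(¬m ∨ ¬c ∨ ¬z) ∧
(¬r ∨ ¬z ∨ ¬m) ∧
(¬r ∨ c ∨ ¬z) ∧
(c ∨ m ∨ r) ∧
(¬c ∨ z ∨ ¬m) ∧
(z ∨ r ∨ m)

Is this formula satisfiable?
Yes

Yes, the formula is satisfiable.

One satisfying assignment is: c=False, m=True, z=True, r=False

Verification: With this assignment, all 20 clauses evaluate to true.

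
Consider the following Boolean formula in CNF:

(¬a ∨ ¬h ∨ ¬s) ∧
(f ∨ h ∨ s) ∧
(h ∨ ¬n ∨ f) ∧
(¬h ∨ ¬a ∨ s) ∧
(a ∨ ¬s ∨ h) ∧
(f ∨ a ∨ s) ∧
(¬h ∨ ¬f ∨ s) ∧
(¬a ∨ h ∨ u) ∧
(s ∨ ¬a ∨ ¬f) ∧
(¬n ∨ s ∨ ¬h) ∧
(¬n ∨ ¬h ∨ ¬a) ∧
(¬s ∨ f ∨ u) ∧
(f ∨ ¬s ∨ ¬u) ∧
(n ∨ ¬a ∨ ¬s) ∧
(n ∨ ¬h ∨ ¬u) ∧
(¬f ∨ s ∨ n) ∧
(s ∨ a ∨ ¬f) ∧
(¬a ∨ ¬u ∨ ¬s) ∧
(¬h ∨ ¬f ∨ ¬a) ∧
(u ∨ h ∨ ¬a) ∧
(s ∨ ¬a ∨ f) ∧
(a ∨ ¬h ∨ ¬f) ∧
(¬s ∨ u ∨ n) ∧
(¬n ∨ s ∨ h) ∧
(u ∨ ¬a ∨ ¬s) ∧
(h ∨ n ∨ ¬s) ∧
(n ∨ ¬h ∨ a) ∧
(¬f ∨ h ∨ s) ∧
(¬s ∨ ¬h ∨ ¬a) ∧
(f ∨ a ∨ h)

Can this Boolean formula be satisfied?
No

No, the formula is not satisfiable.

No assignment of truth values to the variables can make all 30 clauses true simultaneously.

The formula is UNSAT (unsatisfiable).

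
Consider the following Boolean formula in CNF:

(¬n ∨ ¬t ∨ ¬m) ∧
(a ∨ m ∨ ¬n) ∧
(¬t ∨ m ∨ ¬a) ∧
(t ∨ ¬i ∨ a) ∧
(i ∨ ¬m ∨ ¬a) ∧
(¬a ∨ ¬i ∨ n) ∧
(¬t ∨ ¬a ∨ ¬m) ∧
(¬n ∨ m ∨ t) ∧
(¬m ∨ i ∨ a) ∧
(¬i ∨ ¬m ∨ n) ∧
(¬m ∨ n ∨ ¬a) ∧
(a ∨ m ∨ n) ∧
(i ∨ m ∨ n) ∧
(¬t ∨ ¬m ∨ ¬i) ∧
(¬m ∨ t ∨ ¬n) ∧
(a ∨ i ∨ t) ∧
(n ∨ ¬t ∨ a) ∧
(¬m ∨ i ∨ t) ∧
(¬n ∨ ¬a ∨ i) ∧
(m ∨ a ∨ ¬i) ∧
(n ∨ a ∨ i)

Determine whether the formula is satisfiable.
No

No, the formula is not satisfiable.

No assignment of truth values to the variables can make all 21 clauses true simultaneously.

The formula is UNSAT (unsatisfiable).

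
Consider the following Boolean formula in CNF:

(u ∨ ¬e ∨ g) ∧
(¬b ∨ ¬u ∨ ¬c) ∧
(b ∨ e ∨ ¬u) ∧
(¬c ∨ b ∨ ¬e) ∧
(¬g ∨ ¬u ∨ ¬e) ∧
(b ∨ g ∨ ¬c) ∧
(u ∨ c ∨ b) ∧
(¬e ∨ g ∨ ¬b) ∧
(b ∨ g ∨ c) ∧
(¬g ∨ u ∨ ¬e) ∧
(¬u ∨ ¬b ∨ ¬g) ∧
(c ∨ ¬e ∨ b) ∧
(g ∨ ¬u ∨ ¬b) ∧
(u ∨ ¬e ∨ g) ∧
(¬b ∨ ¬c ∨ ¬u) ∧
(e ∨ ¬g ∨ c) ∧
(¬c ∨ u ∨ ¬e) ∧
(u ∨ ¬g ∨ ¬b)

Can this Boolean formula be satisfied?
Yes

Yes, the formula is satisfiable.

One satisfying assignment is: c=False, g=False, u=False, e=False, b=True

Verification: With this assignment, all 18 clauses evaluate to true.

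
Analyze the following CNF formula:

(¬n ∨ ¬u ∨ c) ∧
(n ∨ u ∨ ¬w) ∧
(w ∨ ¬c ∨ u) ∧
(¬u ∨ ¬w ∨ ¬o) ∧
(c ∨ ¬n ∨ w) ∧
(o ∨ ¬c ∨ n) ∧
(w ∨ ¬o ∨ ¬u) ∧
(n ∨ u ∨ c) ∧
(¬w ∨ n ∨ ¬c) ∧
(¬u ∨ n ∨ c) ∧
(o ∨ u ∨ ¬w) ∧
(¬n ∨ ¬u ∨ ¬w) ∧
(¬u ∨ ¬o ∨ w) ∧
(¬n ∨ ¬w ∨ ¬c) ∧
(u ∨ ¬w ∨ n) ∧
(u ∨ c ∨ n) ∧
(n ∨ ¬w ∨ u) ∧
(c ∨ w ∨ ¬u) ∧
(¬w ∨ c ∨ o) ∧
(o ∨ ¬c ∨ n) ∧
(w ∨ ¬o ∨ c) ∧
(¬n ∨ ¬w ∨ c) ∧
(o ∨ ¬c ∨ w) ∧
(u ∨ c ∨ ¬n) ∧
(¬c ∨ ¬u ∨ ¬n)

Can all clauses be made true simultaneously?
No

No, the formula is not satisfiable.

No assignment of truth values to the variables can make all 25 clauses true simultaneously.

The formula is UNSAT (unsatisfiable).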